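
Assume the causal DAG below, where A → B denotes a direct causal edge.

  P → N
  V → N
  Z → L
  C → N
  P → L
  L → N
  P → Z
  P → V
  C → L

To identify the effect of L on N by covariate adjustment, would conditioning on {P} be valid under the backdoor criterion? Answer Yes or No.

Backdoor paths from L to N (paths whose first edge points into L):
  P1: L <- C -> N
  P2: L <- P -> V -> N
  P3: L <- P -> N
  P4: L <- Z <- P -> V -> N
  P5: L <- Z <- P -> N
Condition 1 (no descendant of L in the set): holds — descendants of L are {N}; none are in {P}.
Condition 2 (every backdoor path blocked by {P}):
  P1: open — no interior node is in the conditioning set.
  P2: blocked at fork node P ∈ conditioning set.
  P3: blocked at fork node P ∈ conditioning set.
  P4: blocked at fork node P ∈ conditioning set.
  P5: blocked at fork node P ∈ conditioning set.
{P} does not satisfy the backdoor criterion.

No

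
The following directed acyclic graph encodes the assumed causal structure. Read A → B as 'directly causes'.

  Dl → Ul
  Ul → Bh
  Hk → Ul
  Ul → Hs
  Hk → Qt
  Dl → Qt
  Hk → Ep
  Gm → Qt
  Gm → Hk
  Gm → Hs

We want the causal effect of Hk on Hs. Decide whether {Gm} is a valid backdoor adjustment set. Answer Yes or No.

Yes

Backdoor paths from Hk to Hs (paths whose first edge points into Hk):
  P1: Hk <- Gm -> Hs
  P2: Hk <- Gm -> Qt <- Dl -> Ul -> Hs
Condition 1 (no descendant of Hk in the set): holds — descendants of Hk are {Bh, Ep, Hs, Qt, Ul}; none are in {Gm}.
Condition 2 (every backdoor path blocked by {Gm}):
  P1: blocked at fork node Gm ∈ conditioning set.
  P2: blocked at fork node Gm ∈ conditioning set.
{Gm} satisfies the backdoor criterion.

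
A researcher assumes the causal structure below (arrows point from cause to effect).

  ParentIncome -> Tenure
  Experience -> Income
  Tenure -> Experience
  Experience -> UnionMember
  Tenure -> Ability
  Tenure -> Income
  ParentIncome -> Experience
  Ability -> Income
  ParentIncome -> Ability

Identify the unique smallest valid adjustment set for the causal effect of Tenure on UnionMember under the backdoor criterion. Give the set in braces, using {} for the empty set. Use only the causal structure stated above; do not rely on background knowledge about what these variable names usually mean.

{ParentIncome}

Variables eligible for adjustment (non-descendants of Tenure, excluding Tenure and UnionMember): {ParentIncome}.
Backdoor paths from Tenure to UnionMember:
  P1: Tenure <- ParentIncome -> Ability -> Income <- Experience -> UnionMember
  P2: Tenure <- ParentIncome -> Experience -> UnionMember
The empty set is not sufficient: P2 (Tenure <- ParentIncome -> Experience -> UnionMember) has no collider blocking it and no conditioned non-collider, so it is open.
Try {ParentIncome}:
  P1: blocked at fork node ParentIncome ∈ conditioning set.
  P2: blocked at fork node ParentIncome ∈ conditioning set.
{ParentIncome} contains no descendant of Tenure and blocks every backdoor path.
{ParentIncome} is the unique smallest valid adjustment set.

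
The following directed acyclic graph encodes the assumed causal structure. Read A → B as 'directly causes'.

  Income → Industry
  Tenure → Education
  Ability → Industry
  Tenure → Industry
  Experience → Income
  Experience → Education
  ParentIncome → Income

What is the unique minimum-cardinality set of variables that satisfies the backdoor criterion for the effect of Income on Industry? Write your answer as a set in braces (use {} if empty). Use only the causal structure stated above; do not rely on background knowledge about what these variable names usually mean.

{}

Variables eligible for adjustment (non-descendants of Income, excluding Income and Industry): {Ability, Education, Experience, ParentIncome, Tenure}.
Backdoor paths from Income to Industry:
  P1: Income <- Experience -> Education <- Tenure -> Industry
Each backdoor path contains an unconditioned collider, so every path is already blocked with the empty conditioning set:
  P1: blocked at collider Education (neither it nor any descendant is in the conditioning set).
The empty set is therefore the unique smallest valid set.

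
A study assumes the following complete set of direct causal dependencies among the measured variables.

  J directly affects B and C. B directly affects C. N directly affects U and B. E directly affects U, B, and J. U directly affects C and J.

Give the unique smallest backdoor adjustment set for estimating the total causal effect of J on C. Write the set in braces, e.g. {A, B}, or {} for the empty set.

Variables eligible for adjustment (non-descendants of J, excluding J and C): {E, N, U}.
Backdoor paths from J to C:
  P1: J <- E -> U <- N -> B -> C
  P2: J <- E -> U -> C
  P3: J <- E -> B <- N -> U -> C
  P4: J <- E -> B -> C
  P5: J <- U <- N -> B -> C
  P6: J <- U <- E -> B -> C
  P7: J <- U -> C
The empty set is not sufficient: P2 (J <- E -> U -> C) has no collider blocking it and no conditioned non-collider, so it is open.
Try {E, U}:
  P1: blocked at fork node E ∈ conditioning set.
  P2: blocked at fork node E ∈ conditioning set.
  P3: blocked at fork node E ∈ conditioning set.
  P4: blocked at fork node E ∈ conditioning set.
  P5: blocked at chain node U ∈ conditioning set.
  P6: blocked at chain node U ∈ conditioning set.
  P7: blocked at fork node U ∈ conditioning set.
{E, U} contains no descendant of J and blocks every backdoor path.
Every element of {E, U} is needed (dropping E leaves P1 open; dropping U leaves P5 open), so no proper subset is valid.
Among all size-2 subsets of the eligible variables, only {E, U} blocks every backdoor path, so it is the unique smallest valid adjustment set.

{E, U}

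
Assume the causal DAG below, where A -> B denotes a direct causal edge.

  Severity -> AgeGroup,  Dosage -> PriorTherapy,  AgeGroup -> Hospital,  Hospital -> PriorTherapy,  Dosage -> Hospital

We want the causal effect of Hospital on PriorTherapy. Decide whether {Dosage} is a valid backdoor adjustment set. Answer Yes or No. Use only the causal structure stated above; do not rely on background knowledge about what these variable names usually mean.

Yes

Backdoor paths from Hospital to PriorTherapy (paths whose first edge points into Hospital):
  P1: Hospital <- Dosage -> PriorTherapy
Condition 1 (no descendant of Hospital in the set): holds — descendants of Hospital are {PriorTherapy}; none are in {Dosage}.
Condition 2 (every backdoor path blocked by {Dosage}):
  P1: blocked at fork node Dosage ∈ conditioning set.
{Dosage} satisfies the backdoor criterion.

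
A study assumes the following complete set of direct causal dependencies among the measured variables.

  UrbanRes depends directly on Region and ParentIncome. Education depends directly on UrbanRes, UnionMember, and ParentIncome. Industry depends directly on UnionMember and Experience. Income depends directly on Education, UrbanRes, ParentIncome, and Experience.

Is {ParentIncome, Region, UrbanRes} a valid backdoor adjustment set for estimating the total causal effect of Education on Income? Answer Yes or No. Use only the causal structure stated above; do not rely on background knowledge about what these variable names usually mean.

Backdoor paths from Education to Income (paths whose first edge points into Education):
  P1: Education <- ParentIncome -> UrbanRes -> Income
  P2: Education <- ParentIncome -> Income
  P3: Education <- UnionMember -> Industry <- Experience -> Income
  P4: Education <- UrbanRes <- ParentIncome -> Income
  P5: Education <- UrbanRes -> Income
Condition 1 (no descendant of Education in the set): holds — descendants of Education are {Income}; none are in {ParentIncome, Region, UrbanRes}.
Condition 2 (every backdoor path blocked by {ParentIncome, Region, UrbanRes}):
  P1: blocked at fork node ParentIncome ∈ conditioning set.
  P2: blocked at fork node ParentIncome ∈ conditioning set.
  P3: blocked at collider Industry (neither it nor any descendant is in the conditioning set).
  P4: blocked at chain node UrbanRes ∈ conditioning set.
  P5: blocked at fork node UrbanRes ∈ conditioning set.
{ParentIncome, Region, UrbanRes} satisfies the backdoor criterion.

Yes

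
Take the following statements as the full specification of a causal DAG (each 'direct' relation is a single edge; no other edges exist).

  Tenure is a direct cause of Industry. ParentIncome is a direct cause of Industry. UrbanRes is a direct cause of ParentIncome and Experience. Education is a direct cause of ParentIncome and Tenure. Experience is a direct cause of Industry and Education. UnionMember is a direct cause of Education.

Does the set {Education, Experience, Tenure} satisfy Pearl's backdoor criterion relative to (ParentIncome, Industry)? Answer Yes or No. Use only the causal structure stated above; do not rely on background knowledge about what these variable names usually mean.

Yes

Backdoor paths from ParentIncome to Industry (paths whose first edge points into ParentIncome):
  P1: ParentIncome <- UrbanRes -> Experience -> Education -> Tenure -> Industry
  P2: ParentIncome <- UrbanRes -> Experience -> Industry
  P3: ParentIncome <- Education <- Experience -> Industry
  P4: ParentIncome <- Education -> Tenure -> Industry
Condition 1 (no descendant of ParentIncome in the set): holds — descendants of ParentIncome are {Industry}; none are in {Education, Experience, Tenure}.
Condition 2 (every backdoor path blocked by {Education, Experience, Tenure}):
  P1: blocked at chain node Experience ∈ conditioning set.
  P2: blocked at chain node Experience ∈ conditioning set.
  P3: blocked at chain node Education ∈ conditioning set.
  P4: blocked at fork node Education ∈ conditioning set.
{Education, Experience, Tenure} satisfies the backdoor criterion.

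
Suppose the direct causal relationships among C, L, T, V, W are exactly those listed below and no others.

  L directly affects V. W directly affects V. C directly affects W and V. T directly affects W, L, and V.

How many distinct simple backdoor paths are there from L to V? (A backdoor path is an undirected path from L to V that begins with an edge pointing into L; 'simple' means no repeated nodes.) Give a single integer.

A backdoor path from L to V is any simple undirected path whose first edge points into L (i.e. leaves L via a parent).
Parents of L: {T}.
Enumerating:
  P1: L <- T -> W <- C -> V
  P2: L <- T -> W -> V
  P3: L <- T -> V
That exhausts the simple backdoor paths. Count: 3.

3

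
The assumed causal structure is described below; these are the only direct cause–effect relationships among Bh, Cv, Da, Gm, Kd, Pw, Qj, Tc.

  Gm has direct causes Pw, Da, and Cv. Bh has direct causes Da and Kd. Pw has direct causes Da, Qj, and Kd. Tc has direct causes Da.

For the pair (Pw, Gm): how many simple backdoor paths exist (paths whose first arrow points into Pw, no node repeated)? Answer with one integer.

A backdoor path from Pw to Gm is any simple undirected path whose first edge points into Pw (i.e. leaves Pw via a parent).
Parents of Pw: {Da, Kd, Qj}.
Enumerating:
  P1: Pw <- Kd -> Bh <- Da -> Gm
  P2: Pw <- Da -> Gm
That exhausts the simple backdoor paths. Count: 2.

2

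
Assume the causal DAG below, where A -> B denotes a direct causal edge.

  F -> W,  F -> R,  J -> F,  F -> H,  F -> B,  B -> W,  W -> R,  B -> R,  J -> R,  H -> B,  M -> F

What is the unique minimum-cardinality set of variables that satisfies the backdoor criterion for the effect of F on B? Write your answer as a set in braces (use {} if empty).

Variables eligible for adjustment (non-descendants of F, excluding F and B): {J, M}.
Backdoor paths from F to B:
  P1: F <- J -> R <- B
  P2: F <- J -> R <- W <- B
Each backdoor path contains an unconditioned collider, so every path is already blocked with the empty conditioning set:
  P1: blocked at collider R (neither it nor any descendant is in the conditioning set).
  P2: blocked at collider R (neither it nor any descendant is in the conditioning set).
The empty set is therefore the unique smallest valid set.

{}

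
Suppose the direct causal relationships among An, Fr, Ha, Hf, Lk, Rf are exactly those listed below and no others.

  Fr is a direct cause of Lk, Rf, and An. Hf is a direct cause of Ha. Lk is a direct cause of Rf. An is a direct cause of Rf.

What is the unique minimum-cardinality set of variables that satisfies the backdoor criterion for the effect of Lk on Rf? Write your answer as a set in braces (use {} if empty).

Variables eligible for adjustment (non-descendants of Lk, excluding Lk and Rf): {An, Fr, Ha, Hf}.
Backdoor paths from Lk to Rf:
  P1: Lk <- Fr -> An -> Rf
  P2: Lk <- Fr -> Rf
The empty set is not sufficient: P1 (Lk <- Fr -> An -> Rf) has no collider blocking it and no conditioned non-collider, so it is open.
Try {Fr}:
  P1: blocked at fork node Fr ∈ conditioning set.
  P2: blocked at fork node Fr ∈ conditioning set.
{Fr} contains no descendant of Lk and blocks every backdoor path.
No other singleton works — e.g. {Hf} leaves P1 open — so {Fr} is the unique smallest valid adjustment set.

{Fr}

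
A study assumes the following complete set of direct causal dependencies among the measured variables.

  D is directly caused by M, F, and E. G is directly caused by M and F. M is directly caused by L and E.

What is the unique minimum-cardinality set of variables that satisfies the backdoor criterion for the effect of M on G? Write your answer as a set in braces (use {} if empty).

{}

Variables eligible for adjustment (non-descendants of M, excluding M and G): {E, F, L}.
Backdoor paths from M to G:
  P1: M <- E -> D <- F -> G
Each backdoor path contains an unconditioned collider, so every path is already blocked with the empty conditioning set:
  P1: blocked at collider D (neither it nor any descendant is in the conditioning set).
The empty set is therefore the unique smallest valid set.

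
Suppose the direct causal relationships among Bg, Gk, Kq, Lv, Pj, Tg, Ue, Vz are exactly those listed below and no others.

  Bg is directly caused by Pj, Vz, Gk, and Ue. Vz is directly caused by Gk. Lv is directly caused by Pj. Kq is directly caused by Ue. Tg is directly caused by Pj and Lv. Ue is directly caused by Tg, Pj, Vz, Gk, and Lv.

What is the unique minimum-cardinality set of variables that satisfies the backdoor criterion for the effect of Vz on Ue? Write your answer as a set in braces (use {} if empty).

Variables eligible for adjustment (non-descendants of Vz, excluding Vz and Ue): {Gk, Lv, Pj, Tg}.
Backdoor paths from Vz to Ue:
  P1: Vz <- Gk -> Ue
  P2: Vz <- Gk -> Bg <- Pj -> Lv -> Tg -> Ue
  P3: Vz <- Gk -> Bg <- Pj -> Lv -> Ue
  P4: Vz <- Gk -> Bg <- Pj -> Tg <- Lv -> Ue
  P5: Vz <- Gk -> Bg <- Pj -> Tg -> Ue
  P6: Vz <- Gk -> Bg <- Pj -> Ue
  P7: Vz <- Gk -> Bg <- Ue
The empty set is not sufficient: P1 (Vz <- Gk -> Ue) has no collider blocking it and no conditioned non-collider, so it is open.
Try {Gk}:
  P1: blocked at fork node Gk ∈ conditioning set.
  P2: blocked at fork node Gk ∈ conditioning set.
  P3: blocked at fork node Gk ∈ conditioning set.
  P4: blocked at fork node Gk ∈ conditioning set.
  P5: blocked at fork node Gk ∈ conditioning set.
  P6: blocked at fork node Gk ∈ conditioning set.
  P7: blocked at fork node Gk ∈ conditioning set.
{Gk} contains no descendant of Vz and blocks every backdoor path.
No other singleton works — e.g. {Pj} leaves P1 open — so {Gk} is the unique smallest valid adjustment set.

{Gk}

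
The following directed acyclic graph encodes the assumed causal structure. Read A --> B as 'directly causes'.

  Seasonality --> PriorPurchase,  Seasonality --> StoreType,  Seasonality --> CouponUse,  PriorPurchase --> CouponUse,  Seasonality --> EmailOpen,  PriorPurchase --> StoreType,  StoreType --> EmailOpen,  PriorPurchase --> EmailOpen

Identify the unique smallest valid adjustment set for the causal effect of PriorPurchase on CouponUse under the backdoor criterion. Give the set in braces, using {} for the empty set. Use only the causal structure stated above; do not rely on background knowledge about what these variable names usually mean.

{Seasonality}

Variables eligible for adjustment (non-descendants of PriorPurchase, excluding PriorPurchase and CouponUse): {Seasonality}.
Backdoor paths from PriorPurchase to CouponUse:
  P1: PriorPurchase <- Seasonality -> CouponUse
The empty set is not sufficient: P1 (PriorPurchase <- Seasonality -> CouponUse) has no collider blocking it and no conditioned non-collider, so it is open.
Try {Seasonality}:
  P1: blocked at fork node Seasonality ∈ conditioning set.
{Seasonality} contains no descendant of PriorPurchase and blocks every backdoor path.
{Seasonality} is the unique smallest valid adjustment set.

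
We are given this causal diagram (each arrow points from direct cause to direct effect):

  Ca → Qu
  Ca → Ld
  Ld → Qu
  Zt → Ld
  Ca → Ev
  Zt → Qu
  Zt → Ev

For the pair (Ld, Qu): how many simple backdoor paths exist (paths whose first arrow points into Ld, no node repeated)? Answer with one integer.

4

A backdoor path from Ld to Qu is any simple undirected path whose first edge points into Ld (i.e. leaves Ld via a parent).
Parents of Ld: {Ca, Zt}.
Enumerating:
  P1: Ld <- Zt -> Ev <- Ca -> Qu
  P2: Ld <- Zt -> Qu
  P3: Ld <- Ca -> Ev <- Zt -> Qu
  P4: Ld <- Ca -> Qu
That exhausts the simple backdoor paths. Count: 4.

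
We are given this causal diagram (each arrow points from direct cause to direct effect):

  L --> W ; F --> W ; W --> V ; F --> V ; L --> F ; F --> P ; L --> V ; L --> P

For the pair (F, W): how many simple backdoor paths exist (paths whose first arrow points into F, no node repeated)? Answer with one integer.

A backdoor path from F to W is any simple undirected path whose first edge points into F (i.e. leaves F via a parent).
Parents of F: {L}.
Enumerating:
  P1: F <- L -> W
  P2: F <- L -> V <- W
That exhausts the simple backdoor paths. Count: 2.

2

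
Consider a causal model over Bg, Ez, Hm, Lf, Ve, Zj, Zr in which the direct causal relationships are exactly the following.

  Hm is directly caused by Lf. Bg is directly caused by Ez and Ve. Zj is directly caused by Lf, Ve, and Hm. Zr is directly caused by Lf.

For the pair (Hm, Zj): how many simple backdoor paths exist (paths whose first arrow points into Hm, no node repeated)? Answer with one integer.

A backdoor path from Hm to Zj is any simple undirected path whose first edge points into Hm (i.e. leaves Hm via a parent).
Parents of Hm: {Lf}.
Enumerating:
  P1: Hm <- Lf -> Zj
That exhausts the simple backdoor paths. Count: 1.

1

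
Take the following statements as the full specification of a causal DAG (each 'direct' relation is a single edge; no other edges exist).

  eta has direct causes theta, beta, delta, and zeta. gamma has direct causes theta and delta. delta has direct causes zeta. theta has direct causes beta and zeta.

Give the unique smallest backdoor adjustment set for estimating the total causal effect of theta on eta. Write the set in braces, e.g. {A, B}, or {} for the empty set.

Variables eligible for adjustment (non-descendants of theta, excluding theta and eta): {beta, delta, zeta}.
Backdoor paths from theta to eta:
  P1: theta <- zeta -> delta -> eta
  P2: theta <- zeta -> eta
  P3: theta <- beta -> eta
The empty set is not sufficient: P1 (theta <- zeta -> delta -> eta) has no collider blocking it and no conditioned non-collider, so it is open.
Try {beta, zeta}:
  P1: blocked at fork node zeta ∈ conditioning set.
  P2: blocked at fork node zeta ∈ conditioning set.
  P3: blocked at fork node beta ∈ conditioning set.
{beta, zeta} contains no descendant of theta and blocks every backdoor path.
Every element of {beta, zeta} is needed (dropping beta leaves P3 open; dropping zeta leaves P1 open), so no proper subset is valid.
Among all size-2 subsets of the eligible variables, only {beta, zeta} blocks every backdoor path, so it is the unique smallest valid adjustment set.

{beta, zeta}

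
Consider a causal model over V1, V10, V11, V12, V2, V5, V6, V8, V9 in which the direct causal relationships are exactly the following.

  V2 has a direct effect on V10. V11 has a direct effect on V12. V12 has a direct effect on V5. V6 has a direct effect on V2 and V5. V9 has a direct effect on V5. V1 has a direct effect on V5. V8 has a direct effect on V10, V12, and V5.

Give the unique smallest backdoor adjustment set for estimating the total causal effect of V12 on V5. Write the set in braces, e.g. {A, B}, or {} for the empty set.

Variables eligible for adjustment (non-descendants of V12, excluding V12 and V5): {V1, V10, V11, V2, V6, V8, V9}.
Backdoor paths from V12 to V5:
  P1: V12 <- V8 -> V5
  P2: V12 <- V8 -> V10 <- V2 <- V6 -> V5
The empty set is not sufficient: P1 (V12 <- V8 -> V5) has no collider blocking it and no conditioned non-collider, so it is open.
Try {V8}:
  P1: blocked at fork node V8 ∈ conditioning set.
  P2: blocked at fork node V8 ∈ conditioning set.
{V8} contains no descendant of V12 and blocks every backdoor path.
No other singleton works — e.g. {V11} leaves P1 open — so {V8} is the unique smallest valid adjustment set.

{V8}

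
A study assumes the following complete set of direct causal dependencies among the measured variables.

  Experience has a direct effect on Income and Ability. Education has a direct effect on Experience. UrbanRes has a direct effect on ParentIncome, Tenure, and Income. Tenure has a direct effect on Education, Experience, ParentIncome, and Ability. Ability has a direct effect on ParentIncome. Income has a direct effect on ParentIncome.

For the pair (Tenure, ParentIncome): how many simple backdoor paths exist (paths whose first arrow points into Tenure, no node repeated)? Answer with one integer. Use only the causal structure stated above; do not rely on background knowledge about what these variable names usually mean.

3

A backdoor path from Tenure to ParentIncome is any simple undirected path whose first edge points into Tenure (i.e. leaves Tenure via a parent).
Parents of Tenure: {UrbanRes}.
Enumerating:
  P1: Tenure <- UrbanRes -> Income <- Experience -> Ability -> ParentIncome
  P2: Tenure <- UrbanRes -> Income -> ParentIncome
  P3: Tenure <- UrbanRes -> ParentIncome
That exhausts the simple backdoor paths. Count: 3.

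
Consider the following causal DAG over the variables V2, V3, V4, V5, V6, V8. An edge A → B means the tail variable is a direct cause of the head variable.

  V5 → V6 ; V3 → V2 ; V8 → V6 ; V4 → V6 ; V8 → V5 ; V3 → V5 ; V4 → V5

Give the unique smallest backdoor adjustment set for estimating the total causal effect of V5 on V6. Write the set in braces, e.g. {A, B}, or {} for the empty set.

{V4, V8}

Variables eligible for adjustment (non-descendants of V5, excluding V5 and V6): {V2, V3, V4, V8}.
Backdoor paths from V5 to V6:
  P1: V5 <- V4 -> V6
  P2: V5 <- V8 -> V6
The empty set is not sufficient: P1 (V5 <- V4 -> V6) has no collider blocking it and no conditioned non-collider, so it is open.
Try {V4, V8}:
  P1: blocked at fork node V4 ∈ conditioning set.
  P2: blocked at fork node V8 ∈ conditioning set.
{V4, V8} contains no descendant of V5 and blocks every backdoor path.
Every element of {V4, V8} is needed (dropping V4 leaves P1 open; dropping V8 leaves P2 open), so no proper subset is valid.
Among all size-2 subsets of the eligible variables, only {V4, V8} blocks every backdoor path, so it is the unique smallest valid adjustment set.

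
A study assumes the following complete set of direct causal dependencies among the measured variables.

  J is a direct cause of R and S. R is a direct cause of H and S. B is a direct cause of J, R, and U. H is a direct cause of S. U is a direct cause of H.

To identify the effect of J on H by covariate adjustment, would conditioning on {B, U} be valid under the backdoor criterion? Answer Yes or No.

Backdoor paths from J to H (paths whose first edge points into J):
  P1: J <- B -> U -> H
  P2: J <- B -> R -> H
  P3: J <- B -> R -> S <- H
Condition 1 (no descendant of J in the set): holds — descendants of J are {H, R, S}; none are in {B, U}.
Condition 2 (every backdoor path blocked by {B, U}):
  P1: blocked at fork node B ∈ conditioning set.
  P2: blocked at fork node B ∈ conditioning set.
  P3: blocked at fork node B ∈ conditioning set.
{B, U} satisfies the backdoor criterion.

Yes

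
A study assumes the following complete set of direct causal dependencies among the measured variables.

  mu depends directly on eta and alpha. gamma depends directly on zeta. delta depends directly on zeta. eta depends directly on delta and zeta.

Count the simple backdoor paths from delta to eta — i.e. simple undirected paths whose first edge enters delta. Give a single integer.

1

A backdoor path from delta to eta is any simple undirected path whose first edge points into delta (i.e. leaves delta via a parent).
Parents of delta: {zeta}.
Enumerating:
  P1: delta <- zeta -> eta
That exhausts the simple backdoor paths. Count: 1.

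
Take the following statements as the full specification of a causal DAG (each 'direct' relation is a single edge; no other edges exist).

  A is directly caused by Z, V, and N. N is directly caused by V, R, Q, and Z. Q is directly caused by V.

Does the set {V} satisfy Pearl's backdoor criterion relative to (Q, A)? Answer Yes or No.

Backdoor paths from Q to A (paths whose first edge points into Q):
  P1: Q <- V -> N <- Z -> A
  P2: Q <- V -> N -> A
  P3: Q <- V -> A
Condition 1 (no descendant of Q in the set): holds — descendants of Q are {A, N}; none are in {V}.
Condition 2 (every backdoor path blocked by {V}):
  P1: blocked at fork node V ∈ conditioning set.
  P2: blocked at fork node V ∈ conditioning set.
  P3: blocked at fork node V ∈ conditioning set.
{V} satisfies the backdoor criterion.

Yes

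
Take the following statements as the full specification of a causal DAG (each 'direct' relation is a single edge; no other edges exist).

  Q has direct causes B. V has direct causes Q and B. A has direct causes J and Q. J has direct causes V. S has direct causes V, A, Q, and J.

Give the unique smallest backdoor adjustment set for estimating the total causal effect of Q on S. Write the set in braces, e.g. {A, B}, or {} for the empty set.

{B}

Variables eligible for adjustment (non-descendants of Q, excluding Q and S): {B}.
Backdoor paths from Q to S:
  P1: Q <- B -> V -> J -> A -> S
  P2: Q <- B -> V -> J -> S
  P3: Q <- B -> V -> S
The empty set is not sufficient: P1 (Q <- B -> V -> J -> A -> S) has no collider blocking it and no conditioned non-collider, so it is open.
Try {B}:
  P1: blocked at fork node B ∈ conditioning set.
  P2: blocked at fork node B ∈ conditioning set.
  P3: blocked at fork node B ∈ conditioning set.
{B} contains no descendant of Q and blocks every backdoor path.
{B} is the unique smallest valid adjustment set.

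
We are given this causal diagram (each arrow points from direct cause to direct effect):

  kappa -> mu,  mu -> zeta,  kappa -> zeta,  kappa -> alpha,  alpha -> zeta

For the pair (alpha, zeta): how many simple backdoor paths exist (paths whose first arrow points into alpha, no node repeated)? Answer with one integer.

A backdoor path from alpha to zeta is any simple undirected path whose first edge points into alpha (i.e. leaves alpha via a parent).
Parents of alpha: {kappa}.
Enumerating:
  P1: alpha <- kappa -> mu -> zeta
  P2: alpha <- kappa -> zeta
That exhausts the simple backdoor paths. Count: 2.

2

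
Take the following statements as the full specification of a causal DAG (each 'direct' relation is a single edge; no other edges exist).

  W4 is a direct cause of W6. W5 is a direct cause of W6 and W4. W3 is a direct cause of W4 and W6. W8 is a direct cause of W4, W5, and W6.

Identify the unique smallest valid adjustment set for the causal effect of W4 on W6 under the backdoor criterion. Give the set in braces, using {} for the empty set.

Variables eligible for adjustment (non-descendants of W4, excluding W4 and W6): {W3, W5, W8}.
Backdoor paths from W4 to W6:
  P1: W4 <- W3 -> W6
  P2: W4 <- W8 -> W5 -> W6
  P3: W4 <- W8 -> W6
  P4: W4 <- W5 <- W8 -> W6
  P5: W4 <- W5 -> W6
The empty set is not sufficient: P1 (W4 <- W3 -> W6) has no collider blocking it and no conditioned non-collider, so it is open.
Try {W3, W5, W8}:
  P1: blocked at fork node W3 ∈ conditioning set.
  P2: blocked at fork node W8 ∈ conditioning set.
  P3: blocked at fork node W8 ∈ conditioning set.
  P4: blocked at chain node W5 ∈ conditioning set.
  P5: blocked at fork node W5 ∈ conditioning set.
{W3, W5, W8} contains no descendant of W4 and blocks every backdoor path.
Every element of {W3, W5, W8} is needed (dropping W3 leaves P1 open; dropping W5 leaves P5 open; dropping W8 leaves P3 open), so no proper subset is valid.
Among all size-3 subsets of the eligible variables, only {W3, W5, W8} blocks every backdoor path, so it is the unique smallest valid adjustment set.

{W3, W5, W8}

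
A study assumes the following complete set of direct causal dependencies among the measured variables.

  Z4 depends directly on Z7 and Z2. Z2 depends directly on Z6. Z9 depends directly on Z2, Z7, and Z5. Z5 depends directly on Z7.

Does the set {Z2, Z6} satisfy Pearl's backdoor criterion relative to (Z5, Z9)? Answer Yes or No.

No

Backdoor paths from Z5 to Z9 (paths whose first edge points into Z5):
  P1: Z5 <- Z7 -> Z9
  P2: Z5 <- Z7 -> Z4 <- Z2 -> Z9
Condition 1 (no descendant of Z5 in the set): holds — descendants of Z5 are {Z9}; none are in {Z2, Z6}.
Condition 2 (every backdoor path blocked by {Z2, Z6}):
  P1: open — no interior node is in the conditioning set.
  P2: blocked at collider Z4 (neither it nor any descendant is in the conditioning set).
{Z2, Z6} does not satisfy the backdoor criterion.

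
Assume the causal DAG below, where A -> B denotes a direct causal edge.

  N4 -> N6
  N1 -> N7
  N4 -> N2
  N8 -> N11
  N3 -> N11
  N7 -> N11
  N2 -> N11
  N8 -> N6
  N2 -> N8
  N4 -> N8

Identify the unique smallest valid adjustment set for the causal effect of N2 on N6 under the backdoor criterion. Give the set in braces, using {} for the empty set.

{N4}

Variables eligible for adjustment (non-descendants of N2, excluding N2 and N6): {N1, N3, N4, N7}.
Backdoor paths from N2 to N6:
  P1: N2 <- N4 -> N8 -> N6
  P2: N2 <- N4 -> N6
The empty set is not sufficient: P1 (N2 <- N4 -> N8 -> N6) has no collider blocking it and no conditioned non-collider, so it is open.
Try {N4}:
  P1: blocked at fork node N4 ∈ conditioning set.
  P2: blocked at fork node N4 ∈ conditioning set.
{N4} contains no descendant of N2 and blocks every backdoor path.
No other singleton works — e.g. {N3} leaves P1 open — so {N4} is the unique smallest valid adjustment set.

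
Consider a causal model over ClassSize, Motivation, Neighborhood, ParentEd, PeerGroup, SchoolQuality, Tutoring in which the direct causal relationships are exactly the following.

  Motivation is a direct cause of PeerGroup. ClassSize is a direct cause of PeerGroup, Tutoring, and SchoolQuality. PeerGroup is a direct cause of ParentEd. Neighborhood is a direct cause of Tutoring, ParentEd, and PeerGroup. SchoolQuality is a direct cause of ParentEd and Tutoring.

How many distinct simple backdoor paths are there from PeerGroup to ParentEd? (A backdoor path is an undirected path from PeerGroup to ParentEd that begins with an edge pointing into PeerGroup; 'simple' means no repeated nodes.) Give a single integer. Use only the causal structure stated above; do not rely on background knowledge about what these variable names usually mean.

A backdoor path from PeerGroup to ParentEd is any simple undirected path whose first edge points into PeerGroup (i.e. leaves PeerGroup via a parent).
Parents of PeerGroup: {ClassSize, Motivation, Neighborhood}.
Enumerating:
  P1: PeerGroup <- ClassSize -> SchoolQuality -> Tutoring <- Neighborhood -> ParentEd
  P2: PeerGroup <- ClassSize -> SchoolQuality -> ParentEd
  P3: PeerGroup <- ClassSize -> Tutoring <- Neighborhood -> ParentEd
  P4: PeerGroup <- ClassSize -> Tutoring <- SchoolQuality -> ParentEd
  P5: PeerGroup <- Neighborhood -> Tutoring <- ClassSize -> SchoolQuality -> ParentEd
  P6: PeerGroup <- Neighborhood -> Tutoring <- SchoolQuality -> ParentEd
  P7: PeerGroup <- Neighborhood -> ParentEd
That exhausts the simple backdoor paths. Count: 7.

7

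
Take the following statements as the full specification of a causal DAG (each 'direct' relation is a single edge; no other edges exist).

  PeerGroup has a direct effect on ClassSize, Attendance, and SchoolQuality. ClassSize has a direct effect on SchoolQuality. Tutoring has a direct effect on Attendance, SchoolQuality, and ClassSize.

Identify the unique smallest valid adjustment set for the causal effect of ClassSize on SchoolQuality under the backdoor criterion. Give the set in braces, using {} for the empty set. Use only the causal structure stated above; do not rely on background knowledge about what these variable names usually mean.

Variables eligible for adjustment (non-descendants of ClassSize, excluding ClassSize and SchoolQuality): {Attendance, PeerGroup, Tutoring}.
Backdoor paths from ClassSize to SchoolQuality:
  P1: ClassSize <- PeerGroup -> Attendance <- Tutoring -> SchoolQuality
  P2: ClassSize <- PeerGroup -> SchoolQuality
  P3: ClassSize <- Tutoring -> Attendance <- PeerGroup -> SchoolQuality
  P4: ClassSize <- Tutoring -> SchoolQuality
The empty set is not sufficient: P2 (ClassSize <- PeerGroup -> SchoolQuality) has no collider blocking it and no conditioned non-collider, so it is open.
Try {PeerGroup, Tutoring}:
  P1: blocked at fork node PeerGroup ∈ conditioning set.
  P2: blocked at fork node PeerGroup ∈ conditioning set.
  P3: blocked at fork node Tutoring ∈ conditioning set.
  P4: blocked at fork node Tutoring ∈ conditioning set.
{PeerGroup, Tutoring} contains no descendant of ClassSize and blocks every backdoor path.
Every element of {PeerGroup, Tutoring} is needed (dropping PeerGroup leaves P2 open; dropping Tutoring leaves P4 open), so no proper subset is valid.
Among all size-2 subsets of the eligible variables, only {PeerGroup, Tutoring} blocks every backdoor path, so it is the unique smallest valid adjustment set.

{PeerGroup, Tutoring}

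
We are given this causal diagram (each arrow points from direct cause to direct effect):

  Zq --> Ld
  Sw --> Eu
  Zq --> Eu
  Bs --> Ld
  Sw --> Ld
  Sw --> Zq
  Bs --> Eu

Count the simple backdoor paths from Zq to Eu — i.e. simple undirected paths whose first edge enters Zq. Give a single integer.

A backdoor path from Zq to Eu is any simple undirected path whose first edge points into Zq (i.e. leaves Zq via a parent).
Parents of Zq: {Sw}.
Enumerating:
  P1: Zq <- Sw -> Eu
  P2: Zq <- Sw -> Ld <- Bs -> Eu
That exhausts the simple backdoor paths. Count: 2.

2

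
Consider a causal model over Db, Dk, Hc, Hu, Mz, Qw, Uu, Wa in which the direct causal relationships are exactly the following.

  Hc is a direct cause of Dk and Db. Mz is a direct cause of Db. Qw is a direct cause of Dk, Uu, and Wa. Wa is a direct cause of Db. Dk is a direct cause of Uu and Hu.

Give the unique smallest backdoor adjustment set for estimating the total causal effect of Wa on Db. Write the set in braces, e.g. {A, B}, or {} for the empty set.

Variables eligible for adjustment (non-descendants of Wa, excluding Wa and Db): {Dk, Hc, Hu, Mz, Qw, Uu}.
Backdoor paths from Wa to Db:
  P1: Wa <- Qw -> Dk <- Hc -> Db
  P2: Wa <- Qw -> Uu <- Dk <- Hc -> Db
Each backdoor path contains an unconditioned collider, so every path is already blocked with the empty conditioning set:
  P1: blocked at collider Dk (neither it nor any descendant is in the conditioning set).
  P2: blocked at collider Uu (neither it nor any descendant is in the conditioning set).
The empty set is therefore the unique smallest valid set.

{}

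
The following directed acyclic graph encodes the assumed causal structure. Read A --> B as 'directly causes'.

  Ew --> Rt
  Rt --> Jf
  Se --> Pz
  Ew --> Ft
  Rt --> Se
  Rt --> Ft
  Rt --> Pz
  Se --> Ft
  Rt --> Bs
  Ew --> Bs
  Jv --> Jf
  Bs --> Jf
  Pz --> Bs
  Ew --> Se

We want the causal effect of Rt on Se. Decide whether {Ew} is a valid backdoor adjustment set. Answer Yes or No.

Yes

Backdoor paths from Rt to Se (paths whose first edge points into Rt):
  P1: Rt <- Ew -> Se
  P2: Rt <- Ew -> Bs <- Pz <- Se
  P3: Rt <- Ew -> Ft <- Se
Condition 1 (no descendant of Rt in the set): holds — descendants of Rt are {Bs, Ft, Jf, Pz, Se}; none are in {Ew}.
Condition 2 (every backdoor path blocked by {Ew}):
  P1: blocked at fork node Ew ∈ conditioning set.
  P2: blocked at fork node Ew ∈ conditioning set.
  P3: blocked at fork node Ew ∈ conditioning set.
{Ew} satisfies the backdoor criterion.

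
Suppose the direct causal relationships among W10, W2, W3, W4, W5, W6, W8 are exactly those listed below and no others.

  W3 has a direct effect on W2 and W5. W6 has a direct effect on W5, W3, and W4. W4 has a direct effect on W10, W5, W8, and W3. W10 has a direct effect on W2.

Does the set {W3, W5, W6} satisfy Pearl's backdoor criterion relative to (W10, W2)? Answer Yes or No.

Yes

Backdoor paths from W10 to W2 (paths whose first edge points into W10):
  P1: W10 <- W4 <- W6 -> W3 -> W2
  P2: W10 <- W4 <- W6 -> W5 <- W3 -> W2
  P3: W10 <- W4 -> W3 -> W2
  P4: W10 <- W4 -> W5 <- W6 -> W3 -> W2
  P5: W10 <- W4 -> W5 <- W3 -> W2
Condition 1 (no descendant of W10 in the set): holds — descendants of W10 are {W2}; none are in {W3, W5, W6}.
Condition 2 (every backdoor path blocked by {W3, W5, W6}):
  P1: blocked at fork node W6 ∈ conditioning set.
  P2: blocked at fork node W6 ∈ conditioning set.
  P3: blocked at chain node W3 ∈ conditioning set.
  P4: blocked at fork node W6 ∈ conditioning set.
  P5: blocked at fork node W3 ∈ conditioning set.
{W3, W5, W6} satisfies the backdoor criterion.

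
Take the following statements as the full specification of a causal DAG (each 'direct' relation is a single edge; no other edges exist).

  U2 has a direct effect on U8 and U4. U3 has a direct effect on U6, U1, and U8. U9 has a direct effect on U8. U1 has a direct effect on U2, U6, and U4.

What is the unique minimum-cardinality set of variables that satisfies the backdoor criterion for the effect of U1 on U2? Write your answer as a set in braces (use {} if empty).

{}

Variables eligible for adjustment (non-descendants of U1, excluding U1 and U2): {U3, U9}.
Backdoor paths from U1 to U2:
  P1: U1 <- U3 -> U8 <- U2
Each backdoor path contains an unconditioned collider, so every path is already blocked with the empty conditioning set:
  P1: blocked at collider U8 (neither it nor any descendant is in the conditioning set).
The empty set is therefore the unique smallest valid set.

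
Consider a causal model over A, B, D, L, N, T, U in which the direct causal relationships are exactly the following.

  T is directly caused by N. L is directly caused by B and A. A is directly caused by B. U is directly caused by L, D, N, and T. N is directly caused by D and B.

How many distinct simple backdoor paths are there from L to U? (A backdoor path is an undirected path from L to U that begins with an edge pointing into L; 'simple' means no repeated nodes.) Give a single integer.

A backdoor path from L to U is any simple undirected path whose first edge points into L (i.e. leaves L via a parent).
Parents of L: {A, B}.
Enumerating:
  P1: L <- B -> N <- D -> U
  P2: L <- B -> N -> T -> U
  P3: L <- B -> N -> U
  P4: L <- A <- B -> N <- D -> U
  P5: L <- A <- B -> N -> T -> U
  P6: L <- A <- B -> N -> U
That exhausts the simple backdoor paths. Count: 6.

6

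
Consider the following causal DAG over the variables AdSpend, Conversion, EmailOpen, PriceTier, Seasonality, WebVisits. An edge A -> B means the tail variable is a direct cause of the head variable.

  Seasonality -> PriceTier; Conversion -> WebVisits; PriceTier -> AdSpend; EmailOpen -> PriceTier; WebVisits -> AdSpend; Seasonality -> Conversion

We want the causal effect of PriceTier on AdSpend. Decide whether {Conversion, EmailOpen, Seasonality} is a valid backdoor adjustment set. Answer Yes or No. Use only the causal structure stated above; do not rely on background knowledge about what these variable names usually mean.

Yes

Backdoor paths from PriceTier to AdSpend (paths whose first edge points into PriceTier):
  P1: PriceTier <- Seasonality -> Conversion -> WebVisits -> AdSpend
Condition 1 (no descendant of PriceTier in the set): holds — descendants of PriceTier are {AdSpend}; none are in {Conversion, EmailOpen, Seasonality}.
Condition 2 (every backdoor path blocked by {Conversion, EmailOpen, Seasonality}):
  P1: blocked at fork node Seasonality ∈ conditioning set.
{Conversion, EmailOpen, Seasonality} satisfies the backdoor criterion.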